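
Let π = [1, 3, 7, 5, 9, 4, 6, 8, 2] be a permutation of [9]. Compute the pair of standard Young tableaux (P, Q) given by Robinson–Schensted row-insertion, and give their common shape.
P = [1, 2, 4, 6, 8] / [3, 9] / [5] / [7];  Q = [1, 2, 3, 5, 8] / [4, 7] / [6] / [9];  common shape = (5, 2, 1, 1)

Row-insert the values π_1, π_2, … into P one at a time, bumping the leftmost entry strictly greater than the inserted value down to the next row. The recording tableau Q records, in position (i, j), the step at which that cell was added to P.
  Insert 1 (step 1): P = [1];  Q = [1]
  Insert 3 (step 2): P = [1, 3];  Q = [1, 2]
  Insert 7 (step 3): P = [1, 3, 7];  Q = [1, 2, 3]
  Insert 5 (step 4): P = [1, 3, 5] / [7];  Q = [1, 2, 3] / [4]
  Insert 9 (step 5): P = [1, 3, 5, 9] / [7];  Q = [1, 2, 3, 5] / [4]
  Insert 4 (step 6): P = [1, 3, 4, 9] / [5] / [7];  Q = [1, 2, 3, 5] / [4] / [6]
  Insert 6 (step 7): P = [1, 3, 4, 6] / [5, 9] / [7];  Q = [1, 2, 3, 5] / [4, 7] / [6]
  Insert 8 (step 8): P = [1, 3, 4, 6, 8] / [5, 9] / [7];  Q = [1, 2, 3, 5, 8] / [4, 7] / [6]
  Insert 2 (step 9): P = [1, 2, 4, 6, 8] / [3, 9] / [5] / [7];  Q = [1, 2, 3, 5, 8] / [4, 7] / [6] / [9]
Final shape: (5, 2, 1, 1).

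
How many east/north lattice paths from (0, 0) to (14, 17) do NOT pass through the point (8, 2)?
Number of paths = 262740645

Total paths from (0, 0) to (14, 17): C(31, 14) = 265182525. Paths through (8, 2): (paths (0, 0) → (8, 2)) × (paths (8, 2) → (14, 17)) = C(10, 8) · C(21, 6) = 45 · 54264 = 2441880. Avoidance count = 265182525 − 2441880 = 262740645.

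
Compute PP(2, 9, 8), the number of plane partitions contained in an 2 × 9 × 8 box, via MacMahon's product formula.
PP(2, 9, 8) = 118195220

Evaluate the triple product over i = 1..2, j = 1..9, k = 1..8. The factors are (2/1) · (3/2) · (4/3) · (5/4) · (6/5) · (7/6) · (8/7) · (9/8) · … (144 factors total). The numerators and denominators telescope so the product is an integer; carrying out the multiplication exactly gives PP(2, 9, 8) = 118195220.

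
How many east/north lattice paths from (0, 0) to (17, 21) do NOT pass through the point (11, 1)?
Number of paths = 28778380620

Total paths from (0, 0) to (17, 21): C(38, 17) = 28781143380. Paths through (11, 1): (paths (0, 0) → (11, 1)) × (paths (11, 1) → (17, 21)) = C(12, 11) · C(26, 6) = 12 · 230230 = 2762760. Avoidance count = 28781143380 − 2762760 = 28778380620.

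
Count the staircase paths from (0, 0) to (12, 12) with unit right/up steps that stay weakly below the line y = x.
C_12 = 208012

These NE paths below the diagonal are counted by the Catalan number C_n = (1/(n + 1)) · C(2n, n). For n = 12: C_12 = (1/13) · C(24, 12) = 2704156/13 = 208012.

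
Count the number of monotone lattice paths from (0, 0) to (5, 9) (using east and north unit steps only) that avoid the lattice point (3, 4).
Number of paths = 1267

Total paths from (0, 0) to (5, 9): C(14, 5) = 2002. Paths through (3, 4): (paths (0, 0) → (3, 4)) × (paths (3, 4) → (5, 9)) = C(7, 3) · C(7, 2) = 35 · 21 = 735. Avoidance count = 2002 − 735 = 1267.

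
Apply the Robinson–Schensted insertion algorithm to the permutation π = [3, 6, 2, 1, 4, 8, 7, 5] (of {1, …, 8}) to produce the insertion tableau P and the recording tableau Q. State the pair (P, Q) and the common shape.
P = [1, 4, 5] / [2, 6, 7] / [3, 8];  Q = [1, 2, 6] / [3, 5, 7] / [4, 8];  common shape = (3, 3, 2)

Row-insert the values π_1, π_2, … into P one at a time, bumping the leftmost entry strictly greater than the inserted value down to the next row. The recording tableau Q records, in position (i, j), the step at which that cell was added to P.
  Insert 3 (step 1): P = [3];  Q = [1]
  Insert 6 (step 2): P = [3, 6];  Q = [1, 2]
  Insert 2 (step 3): P = [2, 6] / [3];  Q = [1, 2] / [3]
  Insert 1 (step 4): P = [1, 6] / [2] / [3];  Q = [1, 2] / [3] / [4]
  Insert 4 (step 5): P = [1, 4] / [2, 6] / [3];  Q = [1, 2] / [3, 5] / [4]
  Insert 8 (step 6): P = [1, 4, 8] / [2, 6] / [3];  Q = [1, 2, 6] / [3, 5] / [4]
  Insert 7 (step 7): P = [1, 4, 7] / [2, 6, 8] / [3];  Q = [1, 2, 6] / [3, 5, 7] / [4]
  Insert 5 (step 8): P = [1, 4, 5] / [2, 6, 7] / [3, 8];  Q = [1, 2, 6] / [3, 5, 7] / [4, 8]
Final shape: (3, 3, 2).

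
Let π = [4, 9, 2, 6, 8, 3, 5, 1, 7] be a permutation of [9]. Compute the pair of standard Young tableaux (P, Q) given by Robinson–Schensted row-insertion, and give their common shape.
P = [1, 3, 5, 7] / [2, 6, 8] / [4] / [9];  Q = [1, 2, 5, 9] / [3, 4, 7] / [6] / [8];  common shape = (4, 3, 1, 1)

Row-insert the values π_1, π_2, … into P one at a time, bumping the leftmost entry strictly greater than the inserted value down to the next row. The recording tableau Q records, in position (i, j), the step at which that cell was added to P.
  Insert 4 (step 1): P = [4];  Q = [1]
  Insert 9 (step 2): P = [4, 9];  Q = [1, 2]
  Insert 2 (step 3): P = [2, 9] / [4];  Q = [1, 2] / [3]
  Insert 6 (step 4): P = [2, 6] / [4, 9];  Q = [1, 2] / [3, 4]
  Insert 8 (step 5): P = [2, 6, 8] / [4, 9];  Q = [1, 2, 5] / [3, 4]
  Insert 3 (step 6): P = [2, 3, 8] / [4, 6] / [9];  Q = [1, 2, 5] / [3, 4] / [6]
  Insert 5 (step 7): P = [2, 3, 5] / [4, 6, 8] / [9];  Q = [1, 2, 5] / [3, 4, 7] / [6]
  Insert 1 (step 8): P = [1, 3, 5] / [2, 6, 8] / [4] / [9];  Q = [1, 2, 5] / [3, 4, 7] / [6] / [8]
  Insert 7 (step 9): P = [1, 3, 5, 7] / [2, 6, 8] / [4] / [9];  Q = [1, 2, 5, 9] / [3, 4, 7] / [6] / [8]
Final shape: (4, 3, 1, 1).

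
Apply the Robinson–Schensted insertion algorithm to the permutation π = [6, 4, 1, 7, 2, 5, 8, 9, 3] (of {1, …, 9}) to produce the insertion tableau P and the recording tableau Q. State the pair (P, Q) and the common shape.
P = [1, 2, 3, 8, 9] / [4, 5] / [6, 7];  Q = [1, 4, 6, 7, 8] / [2, 5] / [3, 9];  common shape = (5, 2, 2)

Row-insert the values π_1, π_2, … into P one at a time, bumping the leftmost entry strictly greater than the inserted value down to the next row. The recording tableau Q records, in position (i, j), the step at which that cell was added to P.
  Insert 6 (step 1): P = [6];  Q = [1]
  Insert 4 (step 2): P = [4] / [6];  Q = [1] / [2]
  Insert 1 (step 3): P = [1] / [4] / [6];  Q = [1] / [2] / [3]
  Insert 7 (step 4): P = [1, 7] / [4] / [6];  Q = [1, 4] / [2] / [3]
  Insert 2 (step 5): P = [1, 2] / [4, 7] / [6];  Q = [1, 4] / [2, 5] / [3]
  Insert 5 (step 6): P = [1, 2, 5] / [4, 7] / [6];  Q = [1, 4, 6] / [2, 5] / [3]
  Insert 8 (step 7): P = [1, 2, 5, 8] / [4, 7] / [6];  Q = [1, 4, 6, 7] / [2, 5] / [3]
  Insert 9 (step 8): P = [1, 2, 5, 8, 9] / [4, 7] / [6];  Q = [1, 4, 6, 7, 8] / [2, 5] / [3]
  Insert 3 (step 9): P = [1, 2, 3, 8, 9] / [4, 5] / [6, 7];  Q = [1, 4, 6, 7, 8] / [2, 5] / [3, 9]
Final shape: (5, 2, 2).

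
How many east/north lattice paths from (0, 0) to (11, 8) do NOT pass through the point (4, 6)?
Number of paths = 68022

Total paths from (0, 0) to (11, 8): C(19, 11) = 75582. Paths through (4, 6): (paths (0, 0) → (4, 6)) × (paths (4, 6) → (11, 8)) = C(10, 4) · C(9, 7) = 210 · 36 = 7560. Avoidance count = 75582 − 7560 = 68022.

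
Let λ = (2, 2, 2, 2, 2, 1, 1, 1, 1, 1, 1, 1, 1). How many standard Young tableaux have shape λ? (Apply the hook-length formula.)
# SYT of shape (2, 2, 2, 2, 2, 1, 1, 1, 1, 1, 1, 1, 1) = 5508

Hook-length formula: f^λ = n! / Π hook(c), product over all cells c of the Young diagram. For λ = (2, 2, 2, 2, 2, 1, 1, 1, 1, 1, 1, 1, 1), n = 18 boxes. Hook lengths by row (left-to-right, top-to-bottom): [14, 5]; [13, 4]; [12, 3]; [11, 2]; [10, 1]; [8]; [7]; [6]; [5]; [4]; [3]; [2]; [1]. Product of hooks = 1162377216000. So f^λ = 18! / 1162377216000 = 6402373705728000 / 1162377216000 = 5508.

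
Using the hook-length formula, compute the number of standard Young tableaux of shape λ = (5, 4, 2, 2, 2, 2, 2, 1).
# SYT of shape (5, 4, 2, 2, 2, 2, 2, 1) = 34918884

Hook-length formula: f^λ = n! / Π hook(c), product over all cells c of the Young diagram. For λ = (5, 4, 2, 2, 2, 2, 2, 1), n = 20 boxes. Hook lengths by row (left-to-right, top-to-bottom): [12, 10, 4, 3, 1]; [10, 8, 2, 1]; [7, 5]; [6, 4]; [5, 3]; [4, 2]; [3, 1]; [1]. Product of hooks = 69672960000. So f^λ = 20! / 69672960000 = 2432902008176640000 / 69672960000 = 34918884.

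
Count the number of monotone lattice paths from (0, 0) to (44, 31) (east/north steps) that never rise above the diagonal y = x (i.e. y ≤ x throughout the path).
Number of paths = 353106839637522634720

By the reflection principle (André's argument), the number of monotone paths to (44, 31) with n ≤ m that never go above y = x is C(75, 44) − C(75, 45) = 1134986270263465611600 − 781879430625942976880 = 353106839637522634720.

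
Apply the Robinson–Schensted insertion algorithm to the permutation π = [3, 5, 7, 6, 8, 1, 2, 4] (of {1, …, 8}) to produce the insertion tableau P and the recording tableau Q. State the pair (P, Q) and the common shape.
P = [1, 2, 4, 8] / [3, 5, 6] / [7];  Q = [1, 2, 3, 5] / [4, 7, 8] / [6];  common shape = (4, 3, 1)

Row-insert the values π_1, π_2, … into P one at a time, bumping the leftmost entry strictly greater than the inserted value down to the next row. The recording tableau Q records, in position (i, j), the step at which that cell was added to P.
  Insert 3 (step 1): P = [3];  Q = [1]
  Insert 5 (step 2): P = [3, 5];  Q = [1, 2]
  Insert 7 (step 3): P = [3, 5, 7];  Q = [1, 2, 3]
  Insert 6 (step 4): P = [3, 5, 6] / [7];  Q = [1, 2, 3] / [4]
  Insert 8 (step 5): P = [3, 5, 6, 8] / [7];  Q = [1, 2, 3, 5] / [4]
  Insert 1 (step 6): P = [1, 5, 6, 8] / [3] / [7];  Q = [1, 2, 3, 5] / [4] / [6]
  Insert 2 (step 7): P = [1, 2, 6, 8] / [3, 5] / [7];  Q = [1, 2, 3, 5] / [4, 7] / [6]
  Insert 4 (step 8): P = [1, 2, 4, 8] / [3, 5, 6] / [7];  Q = [1, 2, 3, 5] / [4, 7, 8] / [6]
Final shape: (4, 3, 1).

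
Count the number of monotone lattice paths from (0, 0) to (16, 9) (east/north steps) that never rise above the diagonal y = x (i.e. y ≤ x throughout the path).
Number of paths = 961400

By the reflection principle (André's argument), the number of monotone paths to (16, 9) with n ≤ m that never go above y = x is C(25, 16) − C(25, 17) = 2042975 − 1081575 = 961400.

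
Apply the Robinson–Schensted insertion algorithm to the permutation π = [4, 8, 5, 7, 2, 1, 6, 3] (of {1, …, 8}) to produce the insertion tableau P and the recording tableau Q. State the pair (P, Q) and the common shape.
P = [1, 3, 6] / [2, 5] / [4, 7] / [8];  Q = [1, 2, 4] / [3, 7] / [5, 8] / [6];  common shape = (3, 2, 2, 1)

Row-insert the values π_1, π_2, … into P one at a time, bumping the leftmost entry strictly greater than the inserted value down to the next row. The recording tableau Q records, in position (i, j), the step at which that cell was added to P.
  Insert 4 (step 1): P = [4];  Q = [1]
  Insert 8 (step 2): P = [4, 8];  Q = [1, 2]
  Insert 5 (step 3): P = [4, 5] / [8];  Q = [1, 2] / [3]
  Insert 7 (step 4): P = [4, 5, 7] / [8];  Q = [1, 2, 4] / [3]
  Insert 2 (step 5): P = [2, 5, 7] / [4] / [8];  Q = [1, 2, 4] / [3] / [5]
  Insert 1 (step 6): P = [1, 5, 7] / [2] / [4] / [8];  Q = [1, 2, 4] / [3] / [5] / [6]
  Insert 6 (step 7): P = [1, 5, 6] / [2, 7] / [4] / [8];  Q = [1, 2, 4] / [3, 7] / [5] / [6]
  Insert 3 (step 8): P = [1, 3, 6] / [2, 5] / [4, 7] / [8];  Q = [1, 2, 4] / [3, 7] / [5, 8] / [6]
Final shape: (3, 2, 2, 1).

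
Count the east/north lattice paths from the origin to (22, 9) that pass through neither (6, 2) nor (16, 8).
Number of paths = 9716950

Inclusion–exclusion. Total paths: C(31, 22) = 20160075. Through P₁: C(8, 6)·C(23, 16) = 6864396. Through P₂: C(24, 16)·C(7, 6) = 5148297. Since P₁ is strictly southwest of P₂, a monotone path through both must visit P₁ then P₂; paths through both = C(8, 6)·C(16, 10)·C(7, 6) = 1569568. Avoid both = 20160075 − 6864396 − 5148297 + 1569568 = 9716950.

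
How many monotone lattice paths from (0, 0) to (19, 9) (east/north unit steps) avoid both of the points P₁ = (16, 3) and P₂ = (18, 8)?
Number of paths = 3741652

Inclusion–exclusion. Total paths: C(28, 19) = 6906900. Through P₁: C(19, 16)·C(9, 3) = 81396. Through P₂: C(26, 18)·C(2, 1) = 3124550. Since P₁ is strictly southwest of P₂, a monotone path through both must visit P₁ then P₂; paths through both = C(19, 16)·C(7, 2)·C(2, 1) = 40698. Avoid both = 6906900 − 81396 − 3124550 + 40698 = 3741652.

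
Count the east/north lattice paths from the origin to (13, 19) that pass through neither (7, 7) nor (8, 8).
Number of paths = 257427744

Inclusion–exclusion. Total paths: C(32, 13) = 347373600. Through P₁: C(14, 7)·C(18, 6) = 63711648. Through P₂: C(16, 8)·C(16, 5) = 56216160. Since P₁ is strictly southwest of P₂, a monotone path through both must visit P₁ then P₂; paths through both = C(14, 7)·C(2, 1)·C(16, 5) = 29981952. Avoid both = 347373600 − 63711648 − 56216160 + 29981952 = 257427744.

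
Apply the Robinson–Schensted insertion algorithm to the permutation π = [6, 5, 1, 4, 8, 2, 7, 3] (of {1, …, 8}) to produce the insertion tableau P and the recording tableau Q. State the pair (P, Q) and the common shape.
P = [1, 2, 3] / [4, 7] / [5, 8] / [6];  Q = [1, 4, 5] / [2, 7] / [3, 8] / [6];  common shape = (3, 2, 2, 1)

Row-insert the values π_1, π_2, … into P one at a time, bumping the leftmost entry strictly greater than the inserted value down to the next row. The recording tableau Q records, in position (i, j), the step at which that cell was added to P.
  Insert 6 (step 1): P = [6];  Q = [1]
  Insert 5 (step 2): P = [5] / [6];  Q = [1] / [2]
  Insert 1 (step 3): P = [1] / [5] / [6];  Q = [1] / [2] / [3]
  Insert 4 (step 4): P = [1, 4] / [5] / [6];  Q = [1, 4] / [2] / [3]
  Insert 8 (step 5): P = [1, 4, 8] / [5] / [6];  Q = [1, 4, 5] / [2] / [3]
  Insert 2 (step 6): P = [1, 2, 8] / [4] / [5] / [6];  Q = [1, 4, 5] / [2] / [3] / [6]
  Insert 7 (step 7): P = [1, 2, 7] / [4, 8] / [5] / [6];  Q = [1, 4, 5] / [2, 7] / [3] / [6]
  Insert 3 (step 8): P = [1, 2, 3] / [4, 7] / [5, 8] / [6];  Q = [1, 4, 5] / [2, 7] / [3, 8] / [6]
Final shape: (3, 2, 2, 1).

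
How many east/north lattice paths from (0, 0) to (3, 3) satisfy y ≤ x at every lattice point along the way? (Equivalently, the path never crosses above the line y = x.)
Number of paths = 5

By the reflection principle (André's argument), the number of monotone paths to (3, 3) with n ≤ m that never go above y = x is C(6, 3) − C(6, 4) = 20 − 15 = 5.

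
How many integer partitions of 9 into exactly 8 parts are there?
p(9, 8 parts) = 1

Partitions of n into exactly k parts ↔ partitions of n − k into at most k parts (subtract 1 from each part). For n = 9, k = 8, the partitions are: 2+1+1+1+1+1+1+1. Count = 1.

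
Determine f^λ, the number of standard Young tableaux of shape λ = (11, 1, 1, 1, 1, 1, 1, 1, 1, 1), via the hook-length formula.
# SYT of shape (11, 1, 1, 1, 1, 1, 1, 1, 1, 1) = 92378

Hook-length formula: f^λ = n! / Π hook(c), product over all cells c of the Young diagram. For λ = (11, 1, 1, 1, 1, 1, 1, 1, 1, 1), n = 20 boxes. Hook lengths by row (left-to-right, top-to-bottom): [20, 10, 9, 8, 7, 6, 5, 4, 3, 2, 1]; [9]; [8]; [7]; [6]; [5]; [4]; [3]; [2]; [1]. Product of hooks = 26336378880000. So f^λ = 20! / 26336378880000 = 2432902008176640000 / 26336378880000 = 92378.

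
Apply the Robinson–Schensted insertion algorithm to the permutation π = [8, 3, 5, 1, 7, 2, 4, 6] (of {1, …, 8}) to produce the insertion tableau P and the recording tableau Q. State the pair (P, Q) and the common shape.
P = [1, 2, 4, 6] / [3, 5, 7] / [8];  Q = [1, 3, 5, 8] / [2, 6, 7] / [4];  common shape = (4, 3, 1)

Row-insert the values π_1, π_2, … into P one at a time, bumping the leftmost entry strictly greater than the inserted value down to the next row. The recording tableau Q records, in position (i, j), the step at which that cell was added to P.
  Insert 8 (step 1): P = [8];  Q = [1]
  Insert 3 (step 2): P = [3] / [8];  Q = [1] / [2]
  Insert 5 (step 3): P = [3, 5] / [8];  Q = [1, 3] / [2]
  Insert 1 (step 4): P = [1, 5] / [3] / [8];  Q = [1, 3] / [2] / [4]
  Insert 7 (step 5): P = [1, 5, 7] / [3] / [8];  Q = [1, 3, 5] / [2] / [4]
  Insert 2 (step 6): P = [1, 2, 7] / [3, 5] / [8];  Q = [1, 3, 5] / [2, 6] / [4]
  Insert 4 (step 7): P = [1, 2, 4] / [3, 5, 7] / [8];  Q = [1, 3, 5] / [2, 6, 7] / [4]
  Insert 6 (step 8): P = [1, 2, 4, 6] / [3, 5, 7] / [8];  Q = [1, 3, 5, 8] / [2, 6, 7] / [4]
Final shape: (4, 3, 1).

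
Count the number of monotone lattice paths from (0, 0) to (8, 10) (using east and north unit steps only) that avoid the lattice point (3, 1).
Number of paths = 35750

Total paths from (0, 0) to (8, 10): C(18, 8) = 43758. Paths through (3, 1): (paths (0, 0) → (3, 1)) × (paths (3, 1) → (8, 10)) = C(4, 3) · C(14, 5) = 4 · 2002 = 8008. Avoidance count = 43758 − 8008 = 35750.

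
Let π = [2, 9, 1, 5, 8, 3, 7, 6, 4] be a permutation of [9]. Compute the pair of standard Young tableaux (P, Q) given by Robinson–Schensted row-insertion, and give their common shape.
P = [1, 3, 4] / [2, 5, 6] / [7] / [8] / [9];  Q = [1, 2, 5] / [3, 4, 7] / [6] / [8] / [9];  common shape = (3, 3, 1, 1, 1)

Row-insert the values π_1, π_2, … into P one at a time, bumping the leftmost entry strictly greater than the inserted value down to the next row. The recording tableau Q records, in position (i, j), the step at which that cell was added to P.
  Insert 2 (step 1): P = [2];  Q = [1]
  Insert 9 (step 2): P = [2, 9];  Q = [1, 2]
  Insert 1 (step 3): P = [1, 9] / [2];  Q = [1, 2] / [3]
  Insert 5 (step 4): P = [1, 5] / [2, 9];  Q = [1, 2] / [3, 4]
  Insert 8 (step 5): P = [1, 5, 8] / [2, 9];  Q = [1, 2, 5] / [3, 4]
  Insert 3 (step 6): P = [1, 3, 8] / [2, 5] / [9];  Q = [1, 2, 5] / [3, 4] / [6]
  Insert 7 (step 7): P = [1, 3, 7] / [2, 5, 8] / [9];  Q = [1, 2, 5] / [3, 4, 7] / [6]
  Insert 6 (step 8): P = [1, 3, 6] / [2, 5, 7] / [8] / [9];  Q = [1, 2, 5] / [3, 4, 7] / [6] / [8]
  Insert 4 (step 9): P = [1, 3, 4] / [2, 5, 6] / [7] / [8] / [9];  Q = [1, 2, 5] / [3, 4, 7] / [6] / [8] / [9]
Final shape: (3, 3, 1, 1, 1).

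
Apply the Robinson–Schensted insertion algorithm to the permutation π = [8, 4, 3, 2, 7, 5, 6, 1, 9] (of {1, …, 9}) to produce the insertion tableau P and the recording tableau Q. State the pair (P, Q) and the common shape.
P = [1, 5, 6, 9] / [2, 7] / [3] / [4] / [8];  Q = [1, 5, 7, 9] / [2, 6] / [3] / [4] / [8];  common shape = (4, 2, 1, 1, 1)

Row-insert the values π_1, π_2, … into P one at a time, bumping the leftmost entry strictly greater than the inserted value down to the next row. The recording tableau Q records, in position (i, j), the step at which that cell was added to P.
  Insert 8 (step 1): P = [8];  Q = [1]
  Insert 4 (step 2): P = [4] / [8];  Q = [1] / [2]
  Insert 3 (step 3): P = [3] / [4] / [8];  Q = [1] / [2] / [3]
  Insert 2 (step 4): P = [2] / [3] / [4] / [8];  Q = [1] / [2] / [3] / [4]
  Insert 7 (step 5): P = [2, 7] / [3] / [4] / [8];  Q = [1, 5] / [2] / [3] / [4]
  Insert 5 (step 6): P = [2, 5] / [3, 7] / [4] / [8];  Q = [1, 5] / [2, 6] / [3] / [4]
  Insert 6 (step 7): P = [2, 5, 6] / [3, 7] / [4] / [8];  Q = [1, 5, 7] / [2, 6] / [3] / [4]
  Insert 1 (step 8): P = [1, 5, 6] / [2, 7] / [3] / [4] / [8];  Q = [1, 5, 7] / [2, 6] / [3] / [4] / [8]
  Insert 9 (step 9): P = [1, 5, 6, 9] / [2, 7] / [3] / [4] / [8];  Q = [1, 5, 7, 9] / [2, 6] / [3] / [4] / [8]
Final shape: (4, 2, 1, 1, 1).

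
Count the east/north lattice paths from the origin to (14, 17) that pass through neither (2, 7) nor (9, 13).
Number of paths = 187012125

Inclusion–exclusion. Total paths: C(31, 14) = 265182525. Through P₁: C(9, 2)·C(22, 12) = 23279256. Through P₂: C(22, 9)·C(9, 5) = 62674920. Since P₁ is strictly southwest of P₂, a monotone path through both must visit P₁ then P₂; paths through both = C(9, 2)·C(13, 7)·C(9, 5) = 7783776. Avoid both = 265182525 − 23279256 − 62674920 + 7783776 = 187012125.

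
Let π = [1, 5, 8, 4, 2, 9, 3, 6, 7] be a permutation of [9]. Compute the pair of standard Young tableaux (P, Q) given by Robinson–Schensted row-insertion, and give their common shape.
P = [1, 2, 3, 6, 7] / [4, 8, 9] / [5];  Q = [1, 2, 3, 6, 9] / [4, 7, 8] / [5];  common shape = (5, 3, 1)

Row-insert the values π_1, π_2, … into P one at a time, bumping the leftmost entry strictly greater than the inserted value down to the next row. The recording tableau Q records, in position (i, j), the step at which that cell was added to P.
  Insert 1 (step 1): P = [1];  Q = [1]
  Insert 5 (step 2): P = [1, 5];  Q = [1, 2]
  Insert 8 (step 3): P = [1, 5, 8];  Q = [1, 2, 3]
  Insert 4 (step 4): P = [1, 4, 8] / [5];  Q = [1, 2, 3] / [4]
  Insert 2 (step 5): P = [1, 2, 8] / [4] / [5];  Q = [1, 2, 3] / [4] / [5]
  Insert 9 (step 6): P = [1, 2, 8, 9] / [4] / [5];  Q = [1, 2, 3, 6] / [4] / [5]
  Insert 3 (step 7): P = [1, 2, 3, 9] / [4, 8] / [5];  Q = [1, 2, 3, 6] / [4, 7] / [5]
  Insert 6 (step 8): P = [1, 2, 3, 6] / [4, 8, 9] / [5];  Q = [1, 2, 3, 6] / [4, 7, 8] / [5]
  Insert 7 (step 9): P = [1, 2, 3, 6, 7] / [4, 8, 9] / [5];  Q = [1, 2, 3, 6, 9] / [4, 7, 8] / [5]
Final shape: (5, 3, 1).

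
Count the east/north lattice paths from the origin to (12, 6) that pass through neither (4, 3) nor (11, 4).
Number of paths = 9534

Inclusion–exclusion. Total paths: C(18, 12) = 18564. Through P₁: C(7, 4)·C(11, 8) = 5775. Through P₂: C(15, 11)·C(3, 1) = 4095. Since P₁ is strictly southwest of P₂, a monotone path through both must visit P₁ then P₂; paths through both = C(7, 4)·C(8, 7)·C(3, 1) = 840. Avoid both = 18564 − 5775 − 4095 + 840 = 9534.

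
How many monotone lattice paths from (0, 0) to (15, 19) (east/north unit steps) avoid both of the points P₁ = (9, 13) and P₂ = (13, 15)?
Number of paths = 946638540

Inclusion–exclusion. Total paths: C(34, 15) = 1855967520. Through P₁: C(22, 9)·C(12, 6) = 459616080. Through P₂: C(28, 13)·C(6, 2) = 561632400. Since P₁ is strictly southwest of P₂, a monotone path through both must visit P₁ then P₂; paths through both = C(22, 9)·C(6, 4)·C(6, 2) = 111919500. Avoid both = 1855967520 − 459616080 − 561632400 + 111919500 = 946638540.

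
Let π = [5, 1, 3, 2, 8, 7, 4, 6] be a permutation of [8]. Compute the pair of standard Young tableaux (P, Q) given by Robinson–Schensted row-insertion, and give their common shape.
P = [1, 2, 4, 6] / [3, 7] / [5, 8];  Q = [1, 3, 5, 8] / [2, 6] / [4, 7];  common shape = (4, 2, 2)

Row-insert the values π_1, π_2, … into P one at a time, bumping the leftmost entry strictly greater than the inserted value down to the next row. The recording tableau Q records, in position (i, j), the step at which that cell was added to P.
  Insert 5 (step 1): P = [5];  Q = [1]
  Insert 1 (step 2): P = [1] / [5];  Q = [1] / [2]
  Insert 3 (step 3): P = [1, 3] / [5];  Q = [1, 3] / [2]
  Insert 2 (step 4): P = [1, 2] / [3] / [5];  Q = [1, 3] / [2] / [4]
  Insert 8 (step 5): P = [1, 2, 8] / [3] / [5];  Q = [1, 3, 5] / [2] / [4]
  Insert 7 (step 6): P = [1, 2, 7] / [3, 8] / [5];  Q = [1, 3, 5] / [2, 6] / [4]
  Insert 4 (step 7): P = [1, 2, 4] / [3, 7] / [5, 8];  Q = [1, 3, 5] / [2, 6] / [4, 7]
  Insert 6 (step 8): P = [1, 2, 4, 6] / [3, 7] / [5, 8];  Q = [1, 3, 5, 8] / [2, 6] / [4, 7]
Final shape: (4, 2, 2).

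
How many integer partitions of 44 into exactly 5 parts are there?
p(44, 5 parts) = 1602

Partitions of n into exactly k parts are in bijection with partitions of n − k into at most k parts (subtract 1 from each part). So p(44, exactly 5) = p(39, parts ≤ 5). Computing via the recurrence p(m, j) = p(m, j−1) + p(m−j, j) gives 1602.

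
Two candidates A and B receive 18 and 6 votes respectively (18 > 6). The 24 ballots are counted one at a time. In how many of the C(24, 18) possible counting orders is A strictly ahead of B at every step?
Strict-lead orderings = 67298

Total orderings of the 24 votes with 18 for A: C(24, 18) = 134596. By the Bertrand ballot formula (Cycle Lemma / reflection principle), the number of orderings in which A is strictly ahead of B throughout is (p − q)/(p + q) · C(p + q, p) = (18 − 6)/(18 + 6) · 134596 = 67298.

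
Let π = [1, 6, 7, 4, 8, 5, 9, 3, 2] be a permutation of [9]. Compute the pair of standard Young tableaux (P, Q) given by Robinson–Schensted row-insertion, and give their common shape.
P = [1, 2, 5, 8, 9] / [3, 7] / [4] / [6];  Q = [1, 2, 3, 5, 7] / [4, 6] / [8] / [9];  common shape = (5, 2, 1, 1)

Row-insert the values π_1, π_2, … into P one at a time, bumping the leftmost entry strictly greater than the inserted value down to the next row. The recording tableau Q records, in position (i, j), the step at which that cell was added to P.
  Insert 1 (step 1): P = [1];  Q = [1]
  Insert 6 (step 2): P = [1, 6];  Q = [1, 2]
  Insert 7 (step 3): P = [1, 6, 7];  Q = [1, 2, 3]
  Insert 4 (step 4): P = [1, 4, 7] / [6];  Q = [1, 2, 3] / [4]
  Insert 8 (step 5): P = [1, 4, 7, 8] / [6];  Q = [1, 2, 3, 5] / [4]
  Insert 5 (step 6): P = [1, 4, 5, 8] / [6, 7];  Q = [1, 2, 3, 5] / [4, 6]
  Insert 9 (step 7): P = [1, 4, 5, 8, 9] / [6, 7];  Q = [1, 2, 3, 5, 7] / [4, 6]
  Insert 3 (step 8): P = [1, 3, 5, 8, 9] / [4, 7] / [6];  Q = [1, 2, 3, 5, 7] / [4, 6] / [8]
  Insert 2 (step 9): P = [1, 2, 5, 8, 9] / [3, 7] / [4] / [6];  Q = [1, 2, 3, 5, 7] / [4, 6] / [8] / [9]
Final shape: (5, 2, 1, 1).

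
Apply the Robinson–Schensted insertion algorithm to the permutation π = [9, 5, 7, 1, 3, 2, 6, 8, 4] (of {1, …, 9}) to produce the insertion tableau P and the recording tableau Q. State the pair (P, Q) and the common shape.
P = [1, 2, 4, 8] / [3, 6] / [5, 7] / [9];  Q = [1, 3, 7, 8] / [2, 5] / [4, 9] / [6];  common shape = (4, 2, 2, 1)

Row-insert the values π_1, π_2, … into P one at a time, bumping the leftmost entry strictly greater than the inserted value down to the next row. The recording tableau Q records, in position (i, j), the step at which that cell was added to P.
  Insert 9 (step 1): P = [9];  Q = [1]
  Insert 5 (step 2): P = [5] / [9];  Q = [1] / [2]
  Insert 7 (step 3): P = [5, 7] / [9];  Q = [1, 3] / [2]
  Insert 1 (step 4): P = [1, 7] / [5] / [9];  Q = [1, 3] / [2] / [4]
  Insert 3 (step 5): P = [1, 3] / [5, 7] / [9];  Q = [1, 3] / [2, 5] / [4]
  Insert 2 (step 6): P = [1, 2] / [3, 7] / [5] / [9];  Q = [1, 3] / [2, 5] / [4] / [6]
  Insert 6 (step 7): P = [1, 2, 6] / [3, 7] / [5] / [9];  Q = [1, 3, 7] / [2, 5] / [4] / [6]
  Insert 8 (step 8): P = [1, 2, 6, 8] / [3, 7] / [5] / [9];  Q = [1, 3, 7, 8] / [2, 5] / [4] / [6]
  Insert 4 (step 9): P = [1, 2, 4, 8] / [3, 6] / [5, 7] / [9];  Q = [1, 3, 7, 8] / [2, 5] / [4, 9] / [6]
Final shape: (4, 2, 2, 1).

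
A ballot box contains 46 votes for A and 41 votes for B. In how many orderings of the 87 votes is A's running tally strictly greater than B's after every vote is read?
Strict-lead orderings = 658070974503343345650300

Total orderings of the 87 votes with 46 for A: C(87, 46) = 11450434956358174214315220. By the Bertrand ballot formula (Cycle Lemma / reflection principle), the number of orderings in which A is strictly ahead of B throughout is (p − q)/(p + q) · C(p + q, p) = (46 − 41)/(46 + 41) · 11450434956358174214315220 = 658070974503343345650300.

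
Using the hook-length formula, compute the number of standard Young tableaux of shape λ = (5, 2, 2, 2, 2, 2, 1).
# SYT of shape (5, 2, 2, 2, 2, 2, 1) = 116480

Hook-length formula: f^λ = n! / Π hook(c), product over all cells c of the Young diagram. For λ = (5, 2, 2, 2, 2, 2, 1), n = 16 boxes. Hook lengths by row (left-to-right, top-to-bottom): [11, 9, 3, 2, 1]; [7, 5]; [6, 4]; [5, 3]; [4, 2]; [3, 1]; [1]. Product of hooks = 179625600. So f^λ = 16! / 179625600 = 20922789888000 / 179625600 = 116480.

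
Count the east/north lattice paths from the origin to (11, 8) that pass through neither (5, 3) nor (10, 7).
Number of paths = 24926

Inclusion–exclusion. Total paths: C(19, 11) = 75582. Through P₁: C(8, 5)·C(11, 6) = 25872. Through P₂: C(17, 10)·C(2, 1) = 38896. Since P₁ is strictly southwest of P₂, a monotone path through both must visit P₁ then P₂; paths through both = C(8, 5)·C(9, 5)·C(2, 1) = 14112. Avoid both = 75582 − 25872 − 38896 + 14112 = 24926.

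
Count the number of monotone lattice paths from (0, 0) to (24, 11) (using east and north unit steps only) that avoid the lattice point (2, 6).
Number of paths = 414965460

Total paths from (0, 0) to (24, 11): C(35, 24) = 417225900. Paths through (2, 6): (paths (0, 0) → (2, 6)) × (paths (2, 6) → (24, 11)) = C(8, 2) · C(27, 22) = 28 · 80730 = 2260440. Avoidance count = 417225900 − 2260440 = 414965460.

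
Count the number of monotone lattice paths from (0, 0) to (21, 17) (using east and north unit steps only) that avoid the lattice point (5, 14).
Number of paths = 28769875848

Total paths from (0, 0) to (21, 17): C(38, 21) = 28781143380. Paths through (5, 14): (paths (0, 0) → (5, 14)) × (paths (5, 14) → (21, 17)) = C(19, 5) · C(19, 16) = 11628 · 969 = 11267532. Avoidance count = 28781143380 − 11267532 = 28769875848.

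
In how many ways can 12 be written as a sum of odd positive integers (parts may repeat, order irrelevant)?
p_odd(12) = 15

Partitions of 12 using only odd parts 1, 3, 5, …: 11+1, 9+3, 9+1+1+1, 7+5, 7+3+1+1, 7+1+1+1+1+1, 5+5+1+1, 5+3+3+1, 5+3+1+1+1+1, 5+1+1+1+1+1+1+1, 3+3+3+3, 3+3+3+1+1+1, 3+3+1+1+1+1+1+1, 3+1+1+1+1+1+1+1+1+1, 1+1+1+1+1+1+1+1+1+1+1+1. There are 15. (Euler: this equals q(12), the number of distinct-part partitions.)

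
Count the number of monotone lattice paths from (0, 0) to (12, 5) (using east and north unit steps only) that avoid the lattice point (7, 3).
Number of paths = 3668

Total paths from (0, 0) to (12, 5): C(17, 12) = 6188. Paths through (7, 3): (paths (0, 0) → (7, 3)) × (paths (7, 3) → (12, 5)) = C(10, 7) · C(7, 5) = 120 · 21 = 2520. Avoidance count = 6188 − 2520 = 3668.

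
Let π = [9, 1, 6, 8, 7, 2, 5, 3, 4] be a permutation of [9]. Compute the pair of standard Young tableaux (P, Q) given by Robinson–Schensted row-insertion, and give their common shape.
P = [1, 2, 3, 4] / [5, 7] / [6] / [8] / [9];  Q = [1, 3, 4, 9] / [2, 7] / [5] / [6] / [8];  common shape = (4, 2, 1, 1, 1)

Row-insert the values π_1, π_2, … into P one at a time, bumping the leftmost entry strictly greater than the inserted value down to the next row. The recording tableau Q records, in position (i, j), the step at which that cell was added to P.
  Insert 9 (step 1): P = [9];  Q = [1]
  Insert 1 (step 2): P = [1] / [9];  Q = [1] / [2]
  Insert 6 (step 3): P = [1, 6] / [9];  Q = [1, 3] / [2]
  Insert 8 (step 4): P = [1, 6, 8] / [9];  Q = [1, 3, 4] / [2]
  Insert 7 (step 5): P = [1, 6, 7] / [8] / [9];  Q = [1, 3, 4] / [2] / [5]
  Insert 2 (step 6): P = [1, 2, 7] / [6] / [8] / [9];  Q = [1, 3, 4] / [2] / [5] / [6]
  Insert 5 (step 7): P = [1, 2, 5] / [6, 7] / [8] / [9];  Q = [1, 3, 4] / [2, 7] / [5] / [6]
  Insert 3 (step 8): P = [1, 2, 3] / [5, 7] / [6] / [8] / [9];  Q = [1, 3, 4] / [2, 7] / [5] / [6] / [8]
  Insert 4 (step 9): P = [1, 2, 3, 4] / [5, 7] / [6] / [8] / [9];  Q = [1, 3, 4, 9] / [2, 7] / [5] / [6] / [8]
Final shape: (4, 2, 1, 1, 1).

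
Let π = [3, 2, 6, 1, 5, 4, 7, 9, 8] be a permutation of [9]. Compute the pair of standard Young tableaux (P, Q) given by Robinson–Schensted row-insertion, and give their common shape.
P = [1, 4, 7, 8] / [2, 5, 9] / [3, 6];  Q = [1, 3, 7, 8] / [2, 5, 9] / [4, 6];  common shape = (4, 3, 2)

Row-insert the values π_1, π_2, … into P one at a time, bumping the leftmost entry strictly greater than the inserted value down to the next row. The recording tableau Q records, in position (i, j), the step at which that cell was added to P.
  Insert 3 (step 1): P = [3];  Q = [1]
  Insert 2 (step 2): P = [2] / [3];  Q = [1] / [2]
  Insert 6 (step 3): P = [2, 6] / [3];  Q = [1, 3] / [2]
  Insert 1 (step 4): P = [1, 6] / [2] / [3];  Q = [1, 3] / [2] / [4]
  Insert 5 (step 5): P = [1, 5] / [2, 6] / [3];  Q = [1, 3] / [2, 5] / [4]
  Insert 4 (step 6): P = [1, 4] / [2, 5] / [3, 6];  Q = [1, 3] / [2, 5] / [4, 6]
  Insert 7 (step 7): P = [1, 4, 7] / [2, 5] / [3, 6];  Q = [1, 3, 7] / [2, 5] / [4, 6]
  Insert 9 (step 8): P = [1, 4, 7, 9] / [2, 5] / [3, 6];  Q = [1, 3, 7, 8] / [2, 5] / [4, 6]
  Insert 8 (step 9): P = [1, 4, 7, 8] / [2, 5, 9] / [3, 6];  Q = [1, 3, 7, 8] / [2, 5, 9] / [4, 6]
Final shape: (4, 3, 2).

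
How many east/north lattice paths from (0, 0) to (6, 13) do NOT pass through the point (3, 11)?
Number of paths = 23492

Total paths from (0, 0) to (6, 13): C(19, 6) = 27132. Paths through (3, 11): (paths (0, 0) → (3, 11)) × (paths (3, 11) → (6, 13)) = C(14, 3) · C(5, 3) = 364 · 10 = 3640. Avoidance count = 27132 − 3640 = 23492.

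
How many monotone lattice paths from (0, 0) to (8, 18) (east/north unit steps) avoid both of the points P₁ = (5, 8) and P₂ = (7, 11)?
Number of paths = 1042561

Inclusion–exclusion. Total paths: C(26, 8) = 1562275. Through P₁: C(13, 5)·C(13, 3) = 368082. Through P₂: C(18, 7)·C(8, 1) = 254592. Since P₁ is strictly southwest of P₂, a monotone path through both must visit P₁ then P₂; paths through both = C(13, 5)·C(5, 2)·C(8, 1) = 102960. Avoid both = 1562275 − 368082 − 254592 + 102960 = 1042561.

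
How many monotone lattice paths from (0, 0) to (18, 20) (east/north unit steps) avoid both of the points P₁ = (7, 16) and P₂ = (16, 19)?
Number of paths = 21225378075

Inclusion–exclusion. Total paths: C(38, 18) = 33578000610. Through P₁: C(23, 7)·C(15, 11) = 334639305. Through P₂: C(35, 16)·C(3, 2) = 12179786850. Since P₁ is strictly southwest of P₂, a monotone path through both must visit P₁ then P₂; paths through both = C(23, 7)·C(12, 9)·C(3, 2) = 161803620. Avoid both = 33578000610 − 334639305 − 12179786850 + 161803620 = 21225378075.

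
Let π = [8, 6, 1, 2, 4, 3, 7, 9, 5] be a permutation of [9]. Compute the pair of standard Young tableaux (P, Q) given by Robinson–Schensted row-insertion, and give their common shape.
P = [1, 2, 3, 5, 9] / [4, 7] / [6] / [8];  Q = [1, 4, 5, 7, 8] / [2, 9] / [3] / [6];  common shape = (5, 2, 1, 1)

Row-insert the values π_1, π_2, … into P one at a time, bumping the leftmost entry strictly greater than the inserted value down to the next row. The recording tableau Q records, in position (i, j), the step at which that cell was added to P.
  Insert 8 (step 1): P = [8];  Q = [1]
  Insert 6 (step 2): P = [6] / [8];  Q = [1] / [2]
  Insert 1 (step 3): P = [1] / [6] / [8];  Q = [1] / [2] / [3]
  Insert 2 (step 4): P = [1, 2] / [6] / [8];  Q = [1, 4] / [2] / [3]
  Insert 4 (step 5): P = [1, 2, 4] / [6] / [8];  Q = [1, 4, 5] / [2] / [3]
  Insert 3 (step 6): P = [1, 2, 3] / [4] / [6] / [8];  Q = [1, 4, 5] / [2] / [3] / [6]
  Insert 7 (step 7): P = [1, 2, 3, 7] / [4] / [6] / [8];  Q = [1, 4, 5, 7] / [2] / [3] / [6]
  Insert 9 (step 8): P = [1, 2, 3, 7, 9] / [4] / [6] / [8];  Q = [1, 4, 5, 7, 8] / [2] / [3] / [6]
  Insert 5 (step 9): P = [1, 2, 3, 5, 9] / [4, 7] / [6] / [8];  Q = [1, 4, 5, 7, 8] / [2, 9] / [3] / [6]
Final shape: (5, 2, 1, 1).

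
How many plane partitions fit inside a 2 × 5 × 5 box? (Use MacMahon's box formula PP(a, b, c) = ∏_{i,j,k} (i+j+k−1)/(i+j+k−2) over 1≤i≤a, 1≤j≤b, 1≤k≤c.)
PP(2, 5, 5) = 19404

Evaluate the triple product over i = 1..2, j = 1..5, k = 1..5. The factors are (2/1) · (3/2) · (4/3) · (5/4) · (6/5) · (3/2) · (4/3) · (5/4) · … (50 factors total). The numerators and denominators telescope so the product is an integer; carrying out the multiplication exactly gives PP(2, 5, 5) = 19404.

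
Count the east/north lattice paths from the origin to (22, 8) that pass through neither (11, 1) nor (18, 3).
Number of paths = 5357889

Inclusion–exclusion. Total paths: C(30, 22) = 5852925. Through P₁: C(12, 11)·C(18, 11) = 381888. Through P₂: C(21, 18)·C(9, 4) = 167580. Since P₁ is strictly southwest of P₂, a monotone path through both must visit P₁ then P₂; paths through both = C(12, 11)·C(9, 7)·C(9, 4) = 54432. Avoid both = 5852925 − 381888 − 167580 + 54432 = 5357889.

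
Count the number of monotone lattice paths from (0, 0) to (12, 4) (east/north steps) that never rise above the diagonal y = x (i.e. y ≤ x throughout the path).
Number of paths = 1260

By the reflection principle (André's argument), the number of monotone paths to (12, 4) with n ≤ m that never go above y = x is C(16, 12) − C(16, 13) = 1820 − 560 = 1260.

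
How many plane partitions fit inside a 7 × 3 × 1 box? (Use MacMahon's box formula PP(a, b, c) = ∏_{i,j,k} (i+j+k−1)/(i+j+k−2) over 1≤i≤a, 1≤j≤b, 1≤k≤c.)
PP(7, 3, 1) = 120

Evaluate the triple product over i = 1..7, j = 1..3, k = 1..1. The factors are (2/1) · (3/2) · (4/3) · (3/2) · (4/3) · (5/4) · (4/3) · (5/4) · … (21 factors total). The numerators and denominators telescope so the product is an integer; carrying out the multiplication exactly gives PP(7, 3, 1) = 120.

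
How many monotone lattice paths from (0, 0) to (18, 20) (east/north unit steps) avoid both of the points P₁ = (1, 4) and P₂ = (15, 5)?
Number of paths = 27731394996

Inclusion–exclusion. Total paths: C(38, 18) = 33578000610. Through P₁: C(5, 1)·C(33, 17) = 5834015550. Through P₂: C(20, 15)·C(18, 3) = 12651264. Since P₁ is strictly southwest of P₂, a monotone path through both must visit P₁ then P₂; paths through both = C(5, 1)·C(15, 14)·C(18, 3) = 61200. Avoid both = 33578000610 − 5834015550 − 12651264 + 61200 = 27731394996.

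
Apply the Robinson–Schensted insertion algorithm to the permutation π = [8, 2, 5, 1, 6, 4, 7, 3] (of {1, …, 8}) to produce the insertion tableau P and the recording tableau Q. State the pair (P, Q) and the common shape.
P = [1, 3, 6, 7] / [2, 4] / [5] / [8];  Q = [1, 3, 5, 7] / [2, 6] / [4] / [8];  common shape = (4, 2, 1, 1)

Row-insert the values π_1, π_2, … into P one at a time, bumping the leftmost entry strictly greater than the inserted value down to the next row. The recording tableau Q records, in position (i, j), the step at which that cell was added to P.
  Insert 8 (step 1): P = [8];  Q = [1]
  Insert 2 (step 2): P = [2] / [8];  Q = [1] / [2]
  Insert 5 (step 3): P = [2, 5] / [8];  Q = [1, 3] / [2]
  Insert 1 (step 4): P = [1, 5] / [2] / [8];  Q = [1, 3] / [2] / [4]
  Insert 6 (step 5): P = [1, 5, 6] / [2] / [8];  Q = [1, 3, 5] / [2] / [4]
  Insert 4 (step 6): P = [1, 4, 6] / [2, 5] / [8];  Q = [1, 3, 5] / [2, 6] / [4]
  Insert 7 (step 7): P = [1, 4, 6, 7] / [2, 5] / [8];  Q = [1, 3, 5, 7] / [2, 6] / [4]
  Insert 3 (step 8): P = [1, 3, 6, 7] / [2, 4] / [5] / [8];  Q = [1, 3, 5, 7] / [2, 6] / [4] / [8]
Final shape: (4, 2, 1, 1).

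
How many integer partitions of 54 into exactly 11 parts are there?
p(54, 11 parts) = 31316

Partitions of n into exactly k parts are in bijection with partitions of n − k into at most k parts (subtract 1 from each part). So p(54, exactly 11) = p(43, parts ≤ 11). Computing via the recurrence p(m, j) = p(m, j−1) + p(m−j, j) gives 31316.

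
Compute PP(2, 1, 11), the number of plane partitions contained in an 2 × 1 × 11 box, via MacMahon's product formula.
PP(2, 1, 11) = 78

Evaluate the triple product over i = 1..2, j = 1..1, k = 1..11. The factors are (2/1) · (3/2) · (4/3) · (5/4) · (6/5) · (7/6) · (8/7) · (9/8) · … (22 factors total). The numerators and denominators telescope so the product is an integer; carrying out the multiplication exactly gives PP(2, 1, 11) = 78.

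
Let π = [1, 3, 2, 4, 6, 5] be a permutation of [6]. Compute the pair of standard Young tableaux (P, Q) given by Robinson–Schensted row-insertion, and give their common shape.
P = [1, 2, 4, 5] / [3, 6];  Q = [1, 2, 4, 5] / [3, 6];  common shape = (4, 2)

Row-insert the values π_1, π_2, … into P one at a time, bumping the leftmost entry strictly greater than the inserted value down to the next row. The recording tableau Q records, in position (i, j), the step at which that cell was added to P.
  Insert 1 (step 1): P = [1];  Q = [1]
  Insert 3 (step 2): P = [1, 3];  Q = [1, 2]
  Insert 2 (step 3): P = [1, 2] / [3];  Q = [1, 2] / [3]
  Insert 4 (step 4): P = [1, 2, 4] / [3];  Q = [1, 2, 4] / [3]
  Insert 6 (step 5): P = [1, 2, 4, 6] / [3];  Q = [1, 2, 4, 5] / [3]
  Insert 5 (step 6): P = [1, 2, 4, 5] / [3, 6];  Q = [1, 2, 4, 5] / [3, 6]
Final shape: (4, 2).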